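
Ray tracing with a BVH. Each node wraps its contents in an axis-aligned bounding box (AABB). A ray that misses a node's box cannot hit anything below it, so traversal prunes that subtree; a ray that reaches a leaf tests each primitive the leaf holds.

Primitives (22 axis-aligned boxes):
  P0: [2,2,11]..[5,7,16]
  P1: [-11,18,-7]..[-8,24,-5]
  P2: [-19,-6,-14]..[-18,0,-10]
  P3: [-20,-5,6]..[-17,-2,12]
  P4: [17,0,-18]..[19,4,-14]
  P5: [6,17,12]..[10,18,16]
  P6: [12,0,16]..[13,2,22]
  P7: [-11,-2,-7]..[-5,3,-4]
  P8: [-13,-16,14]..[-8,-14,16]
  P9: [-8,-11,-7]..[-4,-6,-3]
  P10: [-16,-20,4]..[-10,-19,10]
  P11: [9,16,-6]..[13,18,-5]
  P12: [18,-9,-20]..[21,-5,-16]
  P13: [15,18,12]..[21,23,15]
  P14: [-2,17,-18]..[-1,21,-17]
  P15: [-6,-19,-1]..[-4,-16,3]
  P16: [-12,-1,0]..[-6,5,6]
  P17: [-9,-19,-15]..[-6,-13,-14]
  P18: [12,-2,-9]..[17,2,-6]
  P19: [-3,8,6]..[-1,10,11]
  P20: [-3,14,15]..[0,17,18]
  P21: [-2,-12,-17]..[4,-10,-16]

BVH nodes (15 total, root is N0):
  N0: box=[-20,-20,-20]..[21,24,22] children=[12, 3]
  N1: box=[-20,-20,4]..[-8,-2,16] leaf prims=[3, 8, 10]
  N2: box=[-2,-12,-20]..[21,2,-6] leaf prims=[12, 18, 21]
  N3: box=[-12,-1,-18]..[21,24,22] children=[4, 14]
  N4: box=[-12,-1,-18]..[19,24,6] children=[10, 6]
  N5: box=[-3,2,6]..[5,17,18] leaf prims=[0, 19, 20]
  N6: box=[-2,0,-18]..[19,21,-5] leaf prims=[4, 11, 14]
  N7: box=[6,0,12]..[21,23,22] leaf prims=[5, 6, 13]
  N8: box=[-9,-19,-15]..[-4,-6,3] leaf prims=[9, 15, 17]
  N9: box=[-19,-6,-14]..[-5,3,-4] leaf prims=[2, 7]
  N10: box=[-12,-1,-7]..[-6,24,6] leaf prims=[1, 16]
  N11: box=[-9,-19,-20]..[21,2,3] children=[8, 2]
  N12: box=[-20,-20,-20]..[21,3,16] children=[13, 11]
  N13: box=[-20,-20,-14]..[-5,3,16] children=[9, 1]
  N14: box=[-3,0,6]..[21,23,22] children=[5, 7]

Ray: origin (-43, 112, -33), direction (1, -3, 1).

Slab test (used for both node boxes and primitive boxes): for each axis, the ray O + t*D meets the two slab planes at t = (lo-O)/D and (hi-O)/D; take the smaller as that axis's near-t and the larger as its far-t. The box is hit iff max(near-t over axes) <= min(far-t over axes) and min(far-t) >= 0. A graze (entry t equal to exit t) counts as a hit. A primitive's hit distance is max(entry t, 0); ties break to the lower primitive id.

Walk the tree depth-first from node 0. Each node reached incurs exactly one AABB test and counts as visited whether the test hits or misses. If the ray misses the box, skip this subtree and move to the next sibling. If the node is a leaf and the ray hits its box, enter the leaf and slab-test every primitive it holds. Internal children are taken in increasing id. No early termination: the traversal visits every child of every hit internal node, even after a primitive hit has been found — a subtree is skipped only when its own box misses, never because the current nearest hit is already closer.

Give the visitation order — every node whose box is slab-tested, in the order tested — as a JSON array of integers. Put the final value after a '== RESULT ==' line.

Traverse from the root:
N0 x:[23,64] y:[88/3,44] z:[13,55] -> hit [88/3,44], descend [3, 12]
  N3 x:[31,64] y:[88/3,113/3] z:[15,55] -> hit [31,113/3], descend [4, 14]
    N4 x:[31,62] y:[88/3,113/3] z:[15,39] -> hit [31,113/3], descend [6, 10]
      N6 x:[41,62] y:[91/3,112/3] z:[15,28] -> miss, prune
      N10 x:[31,37] y:[88/3,113/3] z:[26,39] -> hit [31,37] leaf, test {P1(miss), P16@t=107/3}
    N14 x:[40,64] y:[89/3,112/3] z:[39,55] -> miss, prune
  N12 x:[23,64] y:[109/3,44] z:[13,49] -> hit [109/3,44], descend [11, 13]
    N11 x:[34,64] y:[110/3,131/3] z:[13,36] -> miss, prune
    N13 x:[23,38] y:[109/3,44] z:[19,49] -> hit [109/3,38], descend [1, 9]
      N1 x:[23,35] y:[38,44] z:[37,49] -> miss, prune
      N9 x:[24,38] y:[109/3,118/3] z:[19,29] -> miss, prune

order=[0, 3, 4, 6, 10, 14, 12, 11, 13, 1, 9]  |boxes|=11  |leaves|=1  hit=P16

== RESULT ==
[0, 3, 4, 6, 10, 14, 12, 11, 13, 1, 9]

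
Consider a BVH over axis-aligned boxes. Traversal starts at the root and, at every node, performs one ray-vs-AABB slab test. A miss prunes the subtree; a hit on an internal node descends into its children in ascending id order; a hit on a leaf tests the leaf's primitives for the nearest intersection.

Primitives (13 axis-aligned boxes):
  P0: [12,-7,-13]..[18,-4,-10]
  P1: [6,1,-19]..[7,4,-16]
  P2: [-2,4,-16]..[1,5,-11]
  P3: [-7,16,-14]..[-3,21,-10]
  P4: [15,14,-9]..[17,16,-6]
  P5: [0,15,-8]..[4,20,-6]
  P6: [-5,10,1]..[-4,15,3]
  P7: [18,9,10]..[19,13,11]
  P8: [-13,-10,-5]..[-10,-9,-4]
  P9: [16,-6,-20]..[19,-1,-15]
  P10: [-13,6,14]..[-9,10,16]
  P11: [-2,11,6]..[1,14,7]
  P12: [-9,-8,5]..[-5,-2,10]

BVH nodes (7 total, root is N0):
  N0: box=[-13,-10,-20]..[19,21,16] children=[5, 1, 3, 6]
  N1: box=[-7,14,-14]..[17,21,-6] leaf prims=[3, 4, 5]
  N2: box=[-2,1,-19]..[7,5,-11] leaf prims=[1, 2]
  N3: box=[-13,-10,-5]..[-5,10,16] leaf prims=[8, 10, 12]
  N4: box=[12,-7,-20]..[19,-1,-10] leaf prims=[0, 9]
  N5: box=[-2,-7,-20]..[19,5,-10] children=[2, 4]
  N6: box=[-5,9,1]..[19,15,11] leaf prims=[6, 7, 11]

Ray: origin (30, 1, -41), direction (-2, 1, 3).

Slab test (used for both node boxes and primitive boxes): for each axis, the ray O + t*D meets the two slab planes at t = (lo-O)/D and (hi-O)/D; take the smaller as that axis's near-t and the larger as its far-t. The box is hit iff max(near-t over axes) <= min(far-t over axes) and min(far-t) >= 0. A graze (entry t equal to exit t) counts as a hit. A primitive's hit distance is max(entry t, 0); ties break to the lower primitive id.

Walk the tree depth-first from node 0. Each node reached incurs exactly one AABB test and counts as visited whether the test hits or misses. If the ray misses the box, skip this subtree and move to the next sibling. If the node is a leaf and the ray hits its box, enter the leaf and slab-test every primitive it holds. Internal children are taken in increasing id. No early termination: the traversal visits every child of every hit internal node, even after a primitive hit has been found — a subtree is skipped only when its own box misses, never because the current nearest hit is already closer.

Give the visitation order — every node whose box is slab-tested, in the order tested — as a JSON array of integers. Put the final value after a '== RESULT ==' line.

Walk:
N0 x:[11/2,43/2] y:[-11,20] z:[7,19] -> hit [7,19], descend [1, 3, 5, 6]
  N1 x:[13/2,37/2] y:[13,20] z:[9,35/3] -> miss, prune
  N3 x:[35/2,43/2] y:[-11,9] z:[12,19] -> miss, prune
  N5 x:[11/2,16] y:[-8,4] z:[7,31/3] -> miss, prune
  N6 x:[11/2,35/2] y:[8,14] z:[14,52/3] -> hit [14,14] leaf, test {P6(miss), P7(miss), P11(miss)}

Visited [0, 1, 3, 5, 6]. Tests: 5 box, 1 leaf. Nearest: miss.

== RESULT ==
[0, 1, 3, 5, 6]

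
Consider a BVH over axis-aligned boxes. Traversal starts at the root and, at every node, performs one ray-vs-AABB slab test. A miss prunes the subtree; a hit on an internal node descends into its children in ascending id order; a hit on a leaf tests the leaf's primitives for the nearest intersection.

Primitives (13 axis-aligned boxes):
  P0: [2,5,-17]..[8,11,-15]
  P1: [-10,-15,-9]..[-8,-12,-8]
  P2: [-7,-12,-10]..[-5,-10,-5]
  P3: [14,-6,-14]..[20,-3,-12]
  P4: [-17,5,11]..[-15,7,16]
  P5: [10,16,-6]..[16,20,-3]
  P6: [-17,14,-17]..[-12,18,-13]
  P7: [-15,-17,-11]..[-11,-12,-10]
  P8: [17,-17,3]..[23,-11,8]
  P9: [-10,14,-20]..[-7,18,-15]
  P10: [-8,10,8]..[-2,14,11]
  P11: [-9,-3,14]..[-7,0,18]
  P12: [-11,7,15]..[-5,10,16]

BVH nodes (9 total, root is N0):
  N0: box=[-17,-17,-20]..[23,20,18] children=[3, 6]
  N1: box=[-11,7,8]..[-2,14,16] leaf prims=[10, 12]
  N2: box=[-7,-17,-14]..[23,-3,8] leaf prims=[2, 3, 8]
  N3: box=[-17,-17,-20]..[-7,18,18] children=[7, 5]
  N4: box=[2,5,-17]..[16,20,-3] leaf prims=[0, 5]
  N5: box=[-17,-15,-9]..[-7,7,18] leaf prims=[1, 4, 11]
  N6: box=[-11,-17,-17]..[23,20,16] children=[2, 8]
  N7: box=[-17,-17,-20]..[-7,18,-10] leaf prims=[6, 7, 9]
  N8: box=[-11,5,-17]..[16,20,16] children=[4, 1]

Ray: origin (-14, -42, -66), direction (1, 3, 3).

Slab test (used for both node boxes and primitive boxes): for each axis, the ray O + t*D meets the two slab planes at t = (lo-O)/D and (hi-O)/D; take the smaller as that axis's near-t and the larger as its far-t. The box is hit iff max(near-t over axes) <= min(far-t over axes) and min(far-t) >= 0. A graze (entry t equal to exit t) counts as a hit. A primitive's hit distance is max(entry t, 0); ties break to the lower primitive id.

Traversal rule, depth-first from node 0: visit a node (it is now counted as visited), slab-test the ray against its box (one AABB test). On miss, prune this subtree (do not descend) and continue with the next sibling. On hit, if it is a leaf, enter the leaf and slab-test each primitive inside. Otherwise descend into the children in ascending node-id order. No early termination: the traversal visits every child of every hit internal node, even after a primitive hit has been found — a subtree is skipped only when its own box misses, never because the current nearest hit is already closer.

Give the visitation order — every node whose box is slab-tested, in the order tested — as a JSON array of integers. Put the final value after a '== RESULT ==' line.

Traverse from the root:
N0 x:[-3,37] y:[25/3,62/3] z:[46/3,28] -> hit [46/3,62/3], descend [3, 6]
  N3 x:[-3,7] y:[25/3,20] z:[46/3,28] -> miss, prune
  N6 x:[3,37] y:[25/3,62/3] z:[49/3,82/3] -> hit [49/3,62/3], descend [2, 8]
    N2 x:[7,37] y:[25/3,13] z:[52/3,74/3] -> miss, prune
    N8 x:[3,30] y:[47/3,62/3] z:[49/3,82/3] -> hit [49/3,62/3], descend [1, 4]
      N1 x:[3,12] y:[49/3,56/3] z:[74/3,82/3] -> miss, prune
      N4 x:[16,30] y:[47/3,62/3] z:[49/3,21] -> hit [49/3,62/3] leaf, test {P0@t=49/3, P5(miss)}

Visited [0, 3, 6, 2, 8, 1, 4]. Tests: 7 box, 1 leaf. Nearest: P0.

== RESULT ==
[0, 3, 6, 2, 8, 1, 4]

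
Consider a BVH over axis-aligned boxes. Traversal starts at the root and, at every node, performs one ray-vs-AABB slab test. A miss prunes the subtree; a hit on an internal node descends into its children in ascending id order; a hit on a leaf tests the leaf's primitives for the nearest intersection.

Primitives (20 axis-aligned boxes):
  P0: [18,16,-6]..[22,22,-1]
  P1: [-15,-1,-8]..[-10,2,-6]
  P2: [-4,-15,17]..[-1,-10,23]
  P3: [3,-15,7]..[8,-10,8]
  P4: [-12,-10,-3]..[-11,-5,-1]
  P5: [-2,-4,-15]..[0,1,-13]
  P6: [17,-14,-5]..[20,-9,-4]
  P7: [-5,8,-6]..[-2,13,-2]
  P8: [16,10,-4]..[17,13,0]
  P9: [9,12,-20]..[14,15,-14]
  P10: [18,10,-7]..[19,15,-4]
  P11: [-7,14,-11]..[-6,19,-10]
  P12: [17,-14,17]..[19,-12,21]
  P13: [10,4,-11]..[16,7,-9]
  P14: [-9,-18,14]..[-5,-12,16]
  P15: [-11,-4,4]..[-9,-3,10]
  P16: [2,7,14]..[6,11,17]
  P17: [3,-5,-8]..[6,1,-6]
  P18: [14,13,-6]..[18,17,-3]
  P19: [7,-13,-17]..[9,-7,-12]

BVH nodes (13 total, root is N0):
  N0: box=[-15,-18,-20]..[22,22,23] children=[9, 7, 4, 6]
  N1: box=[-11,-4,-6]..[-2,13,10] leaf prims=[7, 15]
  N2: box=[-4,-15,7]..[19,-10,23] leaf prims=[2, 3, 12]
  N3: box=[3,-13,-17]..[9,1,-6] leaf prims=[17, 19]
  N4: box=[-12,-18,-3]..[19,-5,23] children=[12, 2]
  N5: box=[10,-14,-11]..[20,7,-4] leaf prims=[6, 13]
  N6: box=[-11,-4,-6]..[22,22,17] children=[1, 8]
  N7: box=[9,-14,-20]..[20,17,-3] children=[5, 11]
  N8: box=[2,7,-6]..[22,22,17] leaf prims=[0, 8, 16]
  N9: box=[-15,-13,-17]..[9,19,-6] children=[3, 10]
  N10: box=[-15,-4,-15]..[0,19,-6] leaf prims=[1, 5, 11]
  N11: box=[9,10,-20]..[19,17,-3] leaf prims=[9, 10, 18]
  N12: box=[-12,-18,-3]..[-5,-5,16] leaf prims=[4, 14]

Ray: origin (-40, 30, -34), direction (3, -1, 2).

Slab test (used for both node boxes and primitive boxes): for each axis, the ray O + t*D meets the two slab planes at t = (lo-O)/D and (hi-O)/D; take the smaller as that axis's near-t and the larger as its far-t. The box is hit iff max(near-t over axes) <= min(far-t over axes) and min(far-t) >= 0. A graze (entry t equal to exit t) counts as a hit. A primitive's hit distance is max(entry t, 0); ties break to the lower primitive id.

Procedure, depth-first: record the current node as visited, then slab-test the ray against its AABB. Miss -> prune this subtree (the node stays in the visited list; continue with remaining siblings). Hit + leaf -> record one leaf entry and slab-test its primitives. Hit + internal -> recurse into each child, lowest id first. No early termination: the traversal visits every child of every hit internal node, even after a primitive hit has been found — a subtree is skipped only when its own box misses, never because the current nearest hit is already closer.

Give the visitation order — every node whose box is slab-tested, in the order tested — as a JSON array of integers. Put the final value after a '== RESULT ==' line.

Traverse from the root:
N0 x:[25/3,62/3] y:[8,48] z:[7,57/2] -> hit [25/3,62/3], descend [4, 6, 7, 9]
  N4 x:[28/3,59/3] y:[35,48] z:[31/2,57/2] -> miss, prune
  N6 x:[29/3,62/3] y:[8,34] z:[14,51/2] -> hit [14,62/3], descend [1, 8]
    N1 x:[29/3,38/3] y:[17,34] z:[14,22] -> miss, prune
    N8 x:[14,62/3] y:[8,23] z:[14,51/2] -> hit [14,62/3] leaf, test {P0(miss), P8(miss), P16(miss)}
  N7 x:[49/3,20] y:[13,44] z:[7,31/2] -> miss, prune
  N9 x:[25/3,49/3] y:[11,43] z:[17/2,14] -> hit [11,14], descend [3, 10]
    N3 x:[43/3,49/3] y:[29,43] z:[17/2,14] -> miss, prune
    N10 x:[25/3,40/3] y:[11,34] z:[19/2,14] -> hit [11,40/3] leaf, test {P1(miss), P5(miss), P11(miss)}

Visited [0, 4, 6, 1, 8, 7, 9, 3, 10]. Tests: 9 box, 2 leaf. Nearest: miss.

== RESULT ==
[0, 4, 6, 1, 8, 7, 9, 3, 10]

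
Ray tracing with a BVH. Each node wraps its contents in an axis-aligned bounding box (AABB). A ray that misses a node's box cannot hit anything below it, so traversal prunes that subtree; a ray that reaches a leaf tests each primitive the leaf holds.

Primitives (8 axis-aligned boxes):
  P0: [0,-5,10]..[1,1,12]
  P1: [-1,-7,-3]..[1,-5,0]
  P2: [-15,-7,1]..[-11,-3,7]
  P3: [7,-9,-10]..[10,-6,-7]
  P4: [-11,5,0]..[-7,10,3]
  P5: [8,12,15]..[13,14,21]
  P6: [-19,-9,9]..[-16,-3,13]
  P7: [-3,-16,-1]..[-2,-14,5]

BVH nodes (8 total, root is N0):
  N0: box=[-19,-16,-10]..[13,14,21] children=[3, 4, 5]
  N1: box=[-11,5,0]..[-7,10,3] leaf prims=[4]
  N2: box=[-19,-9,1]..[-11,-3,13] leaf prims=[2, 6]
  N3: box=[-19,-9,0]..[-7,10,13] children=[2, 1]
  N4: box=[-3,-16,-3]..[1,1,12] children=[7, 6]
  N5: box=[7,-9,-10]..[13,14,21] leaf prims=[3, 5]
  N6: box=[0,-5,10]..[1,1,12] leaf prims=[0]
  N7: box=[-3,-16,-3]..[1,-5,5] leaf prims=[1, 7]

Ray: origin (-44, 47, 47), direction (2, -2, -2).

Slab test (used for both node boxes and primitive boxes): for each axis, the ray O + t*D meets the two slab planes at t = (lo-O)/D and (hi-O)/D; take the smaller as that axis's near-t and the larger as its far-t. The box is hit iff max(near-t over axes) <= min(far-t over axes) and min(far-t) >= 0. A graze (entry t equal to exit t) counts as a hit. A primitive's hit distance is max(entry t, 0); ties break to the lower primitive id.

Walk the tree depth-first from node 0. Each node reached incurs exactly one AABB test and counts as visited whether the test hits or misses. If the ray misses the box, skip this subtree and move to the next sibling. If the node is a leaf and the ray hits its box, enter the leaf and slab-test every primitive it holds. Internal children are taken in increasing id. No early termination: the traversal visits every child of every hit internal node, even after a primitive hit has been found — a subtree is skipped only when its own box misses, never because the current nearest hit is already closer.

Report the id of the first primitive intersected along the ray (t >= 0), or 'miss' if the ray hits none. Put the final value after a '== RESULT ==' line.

Trace the traversal:
N0 x:[25/2,57/2] y:[33/2,63/2] z:[13,57/2] -> hit [33/2,57/2], descend [3, 4, 5]
  N3 x:[25/2,37/2] y:[37/2,28] z:[17,47/2] -> hit [37/2,37/2], descend [1, 2]
    N1 x:[33/2,37/2] y:[37/2,21] z:[22,47/2] -> miss, prune
    N2 x:[25/2,33/2] y:[25,28] z:[17,23] -> miss, prune
  N4 x:[41/2,45/2] y:[23,63/2] z:[35/2,25] -> miss, prune
  N5 x:[51/2,57/2] y:[33/2,28] z:[13,57/2] -> hit [51/2,28] leaf, test {P3@t=27, P5(miss)}

6 AABB tests over nodes [0, 3, 1, 2, 4, 5]; 1 leaf entered; closest P3.

== RESULT ==
3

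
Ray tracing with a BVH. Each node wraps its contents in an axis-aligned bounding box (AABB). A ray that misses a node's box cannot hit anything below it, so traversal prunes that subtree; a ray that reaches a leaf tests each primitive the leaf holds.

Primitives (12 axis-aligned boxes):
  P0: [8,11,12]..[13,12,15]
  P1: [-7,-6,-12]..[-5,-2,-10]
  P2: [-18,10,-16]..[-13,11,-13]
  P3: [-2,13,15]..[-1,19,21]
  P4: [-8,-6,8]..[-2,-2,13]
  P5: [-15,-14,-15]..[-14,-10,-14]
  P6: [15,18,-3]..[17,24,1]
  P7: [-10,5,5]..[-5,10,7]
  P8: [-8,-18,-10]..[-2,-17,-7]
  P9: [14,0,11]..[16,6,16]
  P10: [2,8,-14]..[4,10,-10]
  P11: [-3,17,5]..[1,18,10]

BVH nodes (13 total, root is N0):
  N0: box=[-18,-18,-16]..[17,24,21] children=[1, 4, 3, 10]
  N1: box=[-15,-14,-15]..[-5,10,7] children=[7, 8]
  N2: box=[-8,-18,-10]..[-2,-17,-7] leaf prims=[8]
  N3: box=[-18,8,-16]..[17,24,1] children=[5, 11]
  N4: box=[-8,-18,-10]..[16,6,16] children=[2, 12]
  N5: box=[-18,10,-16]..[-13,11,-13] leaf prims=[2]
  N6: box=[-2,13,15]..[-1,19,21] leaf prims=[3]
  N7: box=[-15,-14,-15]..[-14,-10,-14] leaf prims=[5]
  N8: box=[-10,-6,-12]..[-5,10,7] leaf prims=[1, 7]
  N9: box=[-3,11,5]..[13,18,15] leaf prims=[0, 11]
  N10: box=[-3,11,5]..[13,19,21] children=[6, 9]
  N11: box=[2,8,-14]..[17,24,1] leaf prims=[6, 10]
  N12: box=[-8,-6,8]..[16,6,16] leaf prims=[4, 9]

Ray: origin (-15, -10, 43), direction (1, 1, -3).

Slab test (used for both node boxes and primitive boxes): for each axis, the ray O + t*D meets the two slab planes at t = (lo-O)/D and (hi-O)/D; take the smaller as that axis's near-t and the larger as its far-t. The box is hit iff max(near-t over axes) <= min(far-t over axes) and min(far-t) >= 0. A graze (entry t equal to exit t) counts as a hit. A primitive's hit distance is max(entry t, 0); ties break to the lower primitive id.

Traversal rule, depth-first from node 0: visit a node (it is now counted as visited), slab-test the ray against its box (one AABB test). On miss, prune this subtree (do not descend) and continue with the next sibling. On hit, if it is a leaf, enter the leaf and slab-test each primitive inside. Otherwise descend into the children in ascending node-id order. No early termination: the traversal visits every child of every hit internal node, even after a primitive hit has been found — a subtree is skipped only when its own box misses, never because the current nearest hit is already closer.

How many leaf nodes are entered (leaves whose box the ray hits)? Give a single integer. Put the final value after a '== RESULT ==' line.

Trace the traversal:
N0 x:[-3,32] y:[-8,34] z:[22/3,59/3] -> hit [22/3,59/3], descend [1, 3, 4, 10]
  N1 x:[0,10] y:[-4,20] z:[12,58/3] -> miss, prune
  N3 x:[-3,32] y:[18,34] z:[14,59/3] -> hit [18,59/3], descend [5, 11]
    N5 x:[-3,2] y:[20,21] z:[56/3,59/3] -> miss, prune
    N11 x:[17,32] y:[18,34] z:[14,19] -> hit [18,19] leaf, test {P6(miss), P10@t=18}
  N4 x:[7,31] y:[-8,16] z:[9,53/3] -> hit [9,16], descend [2, 12]
    N2 x:[7,13] y:[-8,-7] z:[50/3,53/3] -> miss, prune
    N12 x:[7,31] y:[4,16] z:[9,35/3] -> hit [9,35/3] leaf, test {P4(miss), P9(miss)}
  N10 x:[12,28] y:[21,29] z:[22/3,38/3] -> miss, prune

Visited [0, 1, 3, 5, 11, 4, 2, 12, 10]. Tests: 9 box, 2 leaf. Nearest: P10.

== RESULT ==
2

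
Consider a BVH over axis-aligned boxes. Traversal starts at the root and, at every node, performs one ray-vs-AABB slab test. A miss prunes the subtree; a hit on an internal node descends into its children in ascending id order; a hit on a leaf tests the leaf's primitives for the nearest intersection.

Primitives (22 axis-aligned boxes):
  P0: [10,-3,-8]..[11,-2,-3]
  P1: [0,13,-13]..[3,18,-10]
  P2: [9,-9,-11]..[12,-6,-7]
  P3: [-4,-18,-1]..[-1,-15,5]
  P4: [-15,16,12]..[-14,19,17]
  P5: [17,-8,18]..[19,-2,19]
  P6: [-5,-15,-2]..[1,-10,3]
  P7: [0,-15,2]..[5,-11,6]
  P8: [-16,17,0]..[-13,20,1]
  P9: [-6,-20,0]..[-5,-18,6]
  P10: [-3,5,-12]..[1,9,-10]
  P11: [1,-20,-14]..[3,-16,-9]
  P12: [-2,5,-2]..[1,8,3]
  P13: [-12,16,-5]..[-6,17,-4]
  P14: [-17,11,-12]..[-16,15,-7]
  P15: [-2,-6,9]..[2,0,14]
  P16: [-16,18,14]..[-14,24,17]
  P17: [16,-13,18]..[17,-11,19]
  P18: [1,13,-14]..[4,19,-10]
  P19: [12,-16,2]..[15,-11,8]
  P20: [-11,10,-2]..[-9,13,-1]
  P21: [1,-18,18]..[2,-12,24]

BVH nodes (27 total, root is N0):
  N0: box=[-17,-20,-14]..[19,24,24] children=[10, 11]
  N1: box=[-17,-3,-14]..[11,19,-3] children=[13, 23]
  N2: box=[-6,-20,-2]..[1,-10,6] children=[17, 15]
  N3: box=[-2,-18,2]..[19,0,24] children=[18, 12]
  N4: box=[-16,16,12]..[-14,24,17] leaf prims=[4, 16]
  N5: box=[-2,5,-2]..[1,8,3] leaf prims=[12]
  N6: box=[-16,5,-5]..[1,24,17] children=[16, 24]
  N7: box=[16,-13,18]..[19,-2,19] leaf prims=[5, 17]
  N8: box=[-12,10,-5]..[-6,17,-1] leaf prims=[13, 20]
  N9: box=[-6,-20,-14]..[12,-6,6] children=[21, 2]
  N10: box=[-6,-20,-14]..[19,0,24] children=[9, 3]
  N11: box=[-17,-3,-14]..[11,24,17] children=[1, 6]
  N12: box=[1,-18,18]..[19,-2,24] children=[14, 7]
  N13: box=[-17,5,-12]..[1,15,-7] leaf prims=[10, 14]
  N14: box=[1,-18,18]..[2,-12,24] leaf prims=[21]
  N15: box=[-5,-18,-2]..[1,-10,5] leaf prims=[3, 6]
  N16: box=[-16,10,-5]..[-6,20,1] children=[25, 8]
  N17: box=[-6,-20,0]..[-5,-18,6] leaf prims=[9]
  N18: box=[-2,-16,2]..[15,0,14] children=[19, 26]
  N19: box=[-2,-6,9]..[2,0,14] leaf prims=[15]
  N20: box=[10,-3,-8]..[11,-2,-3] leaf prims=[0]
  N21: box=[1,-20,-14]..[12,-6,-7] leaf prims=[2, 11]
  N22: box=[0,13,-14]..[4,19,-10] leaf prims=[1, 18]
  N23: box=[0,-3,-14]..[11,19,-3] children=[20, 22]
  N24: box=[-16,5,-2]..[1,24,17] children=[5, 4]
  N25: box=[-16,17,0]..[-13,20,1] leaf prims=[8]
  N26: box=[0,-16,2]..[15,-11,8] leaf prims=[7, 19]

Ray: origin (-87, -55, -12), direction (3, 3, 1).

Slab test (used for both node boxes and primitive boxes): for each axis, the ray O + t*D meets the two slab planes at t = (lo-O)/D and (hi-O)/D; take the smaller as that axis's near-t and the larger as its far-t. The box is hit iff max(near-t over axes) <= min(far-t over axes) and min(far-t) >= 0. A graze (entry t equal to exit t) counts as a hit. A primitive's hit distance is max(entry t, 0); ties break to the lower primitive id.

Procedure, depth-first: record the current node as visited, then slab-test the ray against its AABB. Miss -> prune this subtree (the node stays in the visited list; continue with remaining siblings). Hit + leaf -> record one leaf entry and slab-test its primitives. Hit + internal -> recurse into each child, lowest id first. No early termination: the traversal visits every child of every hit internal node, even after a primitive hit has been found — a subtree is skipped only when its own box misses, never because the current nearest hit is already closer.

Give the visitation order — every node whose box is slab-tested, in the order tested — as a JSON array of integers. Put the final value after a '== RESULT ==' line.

Traverse from the root:
N0 x:[70/3,106/3] y:[35/3,79/3] z:[-2,36] -> hit [70/3,79/3], descend [10, 11]
  N10 x:[27,106/3] y:[35/3,55/3] z:[-2,36] -> miss, prune
  N11 x:[70/3,98/3] y:[52/3,79/3] z:[-2,29] -> hit [70/3,79/3], descend [1, 6]
    N1 x:[70/3,98/3] y:[52/3,74/3] z:[-2,9] -> miss, prune
    N6 x:[71/3,88/3] y:[20,79/3] z:[7,29] -> hit [71/3,79/3], descend [16, 24]
      N16 x:[71/3,27] y:[65/3,25] z:[7,13] -> miss, prune
      N24 x:[71/3,88/3] y:[20,79/3] z:[10,29] -> hit [71/3,79/3], descend [4, 5]
        N4 x:[71/3,73/3] y:[71/3,79/3] z:[24,29] -> hit [24,73/3] leaf, test {P4@t=24, P16(miss)}
        N5 x:[85/3,88/3] y:[20,21] z:[10,15] -> miss, prune

Summary -> nodes [0, 10, 11, 1, 6, 16, 24, 4, 5]; box-tests=9; leaf-entries=1; first=P4

== RESULT ==
[0, 10, 11, 1, 6, 16, 24, 4, 5]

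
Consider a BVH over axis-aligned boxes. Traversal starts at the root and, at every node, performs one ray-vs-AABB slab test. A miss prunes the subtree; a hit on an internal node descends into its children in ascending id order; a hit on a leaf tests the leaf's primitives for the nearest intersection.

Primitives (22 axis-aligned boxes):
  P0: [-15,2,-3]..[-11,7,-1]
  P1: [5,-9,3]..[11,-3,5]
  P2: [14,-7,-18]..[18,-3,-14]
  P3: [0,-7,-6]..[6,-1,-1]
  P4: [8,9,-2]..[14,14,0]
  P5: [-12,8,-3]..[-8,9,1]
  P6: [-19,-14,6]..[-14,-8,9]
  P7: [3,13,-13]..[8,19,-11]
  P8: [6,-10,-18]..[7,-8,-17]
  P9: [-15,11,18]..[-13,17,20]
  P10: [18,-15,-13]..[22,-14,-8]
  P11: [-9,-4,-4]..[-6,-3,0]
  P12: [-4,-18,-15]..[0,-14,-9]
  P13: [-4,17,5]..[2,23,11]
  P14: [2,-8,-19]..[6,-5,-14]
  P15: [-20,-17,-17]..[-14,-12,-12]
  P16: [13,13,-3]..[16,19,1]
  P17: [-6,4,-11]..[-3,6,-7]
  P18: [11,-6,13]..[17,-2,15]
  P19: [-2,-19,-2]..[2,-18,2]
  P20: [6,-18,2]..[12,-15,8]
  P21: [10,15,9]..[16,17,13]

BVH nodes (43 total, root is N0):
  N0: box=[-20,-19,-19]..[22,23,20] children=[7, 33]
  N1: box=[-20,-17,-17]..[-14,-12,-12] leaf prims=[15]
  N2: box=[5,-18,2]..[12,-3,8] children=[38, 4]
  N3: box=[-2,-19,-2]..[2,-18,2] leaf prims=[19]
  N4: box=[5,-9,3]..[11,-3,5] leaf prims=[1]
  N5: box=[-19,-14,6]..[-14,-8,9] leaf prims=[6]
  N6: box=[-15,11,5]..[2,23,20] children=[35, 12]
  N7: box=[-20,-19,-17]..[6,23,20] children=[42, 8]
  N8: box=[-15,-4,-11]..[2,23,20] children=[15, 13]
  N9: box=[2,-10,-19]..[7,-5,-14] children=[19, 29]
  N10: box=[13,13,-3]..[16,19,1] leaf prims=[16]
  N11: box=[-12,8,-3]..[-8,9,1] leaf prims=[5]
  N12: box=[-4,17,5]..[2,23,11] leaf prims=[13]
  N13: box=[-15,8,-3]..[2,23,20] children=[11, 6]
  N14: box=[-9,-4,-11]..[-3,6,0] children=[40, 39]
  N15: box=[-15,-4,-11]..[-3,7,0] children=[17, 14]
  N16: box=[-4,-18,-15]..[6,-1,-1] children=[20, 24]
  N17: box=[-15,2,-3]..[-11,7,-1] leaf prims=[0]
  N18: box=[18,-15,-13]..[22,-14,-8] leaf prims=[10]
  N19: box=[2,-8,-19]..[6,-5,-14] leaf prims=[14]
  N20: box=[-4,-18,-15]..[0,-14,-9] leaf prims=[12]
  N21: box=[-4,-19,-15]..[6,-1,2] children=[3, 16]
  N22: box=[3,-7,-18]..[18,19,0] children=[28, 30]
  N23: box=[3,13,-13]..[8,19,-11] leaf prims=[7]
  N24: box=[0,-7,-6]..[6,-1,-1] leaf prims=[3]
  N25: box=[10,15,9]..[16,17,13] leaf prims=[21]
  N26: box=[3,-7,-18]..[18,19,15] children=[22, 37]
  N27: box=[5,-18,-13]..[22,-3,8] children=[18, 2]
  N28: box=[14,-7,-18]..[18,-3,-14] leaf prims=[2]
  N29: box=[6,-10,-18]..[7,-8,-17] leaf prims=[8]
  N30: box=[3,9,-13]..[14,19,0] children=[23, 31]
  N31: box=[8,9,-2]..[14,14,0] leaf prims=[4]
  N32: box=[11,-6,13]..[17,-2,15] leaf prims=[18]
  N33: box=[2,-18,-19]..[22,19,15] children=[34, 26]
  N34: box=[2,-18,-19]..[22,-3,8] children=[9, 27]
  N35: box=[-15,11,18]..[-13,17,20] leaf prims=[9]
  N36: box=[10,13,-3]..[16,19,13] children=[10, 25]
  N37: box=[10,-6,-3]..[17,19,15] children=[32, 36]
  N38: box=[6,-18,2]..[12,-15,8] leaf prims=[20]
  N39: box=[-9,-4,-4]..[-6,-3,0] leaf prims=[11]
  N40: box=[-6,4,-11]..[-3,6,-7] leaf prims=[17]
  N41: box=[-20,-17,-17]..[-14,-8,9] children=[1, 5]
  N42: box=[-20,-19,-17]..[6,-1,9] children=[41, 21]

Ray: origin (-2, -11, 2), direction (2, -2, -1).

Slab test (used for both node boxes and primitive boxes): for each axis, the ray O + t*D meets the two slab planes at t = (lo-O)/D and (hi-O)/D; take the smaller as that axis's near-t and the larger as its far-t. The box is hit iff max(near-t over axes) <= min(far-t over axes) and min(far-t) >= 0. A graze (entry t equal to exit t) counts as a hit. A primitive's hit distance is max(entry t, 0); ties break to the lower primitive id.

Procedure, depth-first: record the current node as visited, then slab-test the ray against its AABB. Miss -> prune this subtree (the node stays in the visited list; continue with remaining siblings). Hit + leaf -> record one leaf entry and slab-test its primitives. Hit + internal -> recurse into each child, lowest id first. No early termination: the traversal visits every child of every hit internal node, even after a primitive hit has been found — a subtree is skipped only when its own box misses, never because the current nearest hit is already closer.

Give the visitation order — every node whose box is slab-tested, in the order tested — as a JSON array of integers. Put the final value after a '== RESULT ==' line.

Walk:
N0 x:[-9,12] y:[-17,4] z:[-18,21] -> hit [-9,4], descend [7, 33]
  N7 x:[-9,4] y:[-17,4] z:[-18,19] -> hit [-9,4], descend [8, 42]
    N8 x:[-13/2,2] y:[-17,-7/2] z:[-18,13] -> miss, prune
    N42 x:[-9,4] y:[-5,4] z:[-7,19] -> hit [-5,4], descend [21, 41]
      N21 x:[-1,4] y:[-5,4] z:[0,17] -> hit [0,4], descend [3, 16]
        N3 x:[0,2] y:[7/2,4] z:[0,4] -> miss, prune
        N16 x:[-1,4] y:[-5,7/2] z:[3,17] -> hit [3,7/2], descend [20, 24]
          N20 x:[-1,1] y:[3/2,7/2] z:[11,17] -> miss, prune
          N24 x:[1,4] y:[-5,-2] z:[3,8] -> miss, prune
      N41 x:[-9,-6] y:[-3/2,3] z:[-7,19] -> miss, prune
  N33 x:[2,12] y:[-15,7/2] z:[-13,21] -> hit [2,7/2], descend [26, 34]
    N26 x:[5/2,10] y:[-15,-2] z:[-13,20] -> miss, prune
    N34 x:[2,12] y:[-4,7/2] z:[-6,21] -> hit [2,7/2], descend [9, 27]
      N9 x:[2,9/2] y:[-3,-1/2] z:[16,21] -> miss, prune
      N27 x:[7/2,12] y:[-4,7/2] z:[-6,15] -> hit [7/2,7/2], descend [2, 18]
        N2 x:[7/2,7] y:[-4,7/2] z:[-6,0] -> miss, prune
        N18 x:[10,12] y:[3/2,2] z:[10,15] -> miss, prune

Summary -> nodes [0, 7, 8, 42, 21, 3, 16, 20, 24, 41, 33, 26, 34, 9, 27, 2, 18]; box-tests=17; leaf-entries=0; first=miss

== RESULT ==
[0, 7, 8, 42, 21, 3, 16, 20, 24, 41, 33, 26, 34, 9, 27, 2, 18]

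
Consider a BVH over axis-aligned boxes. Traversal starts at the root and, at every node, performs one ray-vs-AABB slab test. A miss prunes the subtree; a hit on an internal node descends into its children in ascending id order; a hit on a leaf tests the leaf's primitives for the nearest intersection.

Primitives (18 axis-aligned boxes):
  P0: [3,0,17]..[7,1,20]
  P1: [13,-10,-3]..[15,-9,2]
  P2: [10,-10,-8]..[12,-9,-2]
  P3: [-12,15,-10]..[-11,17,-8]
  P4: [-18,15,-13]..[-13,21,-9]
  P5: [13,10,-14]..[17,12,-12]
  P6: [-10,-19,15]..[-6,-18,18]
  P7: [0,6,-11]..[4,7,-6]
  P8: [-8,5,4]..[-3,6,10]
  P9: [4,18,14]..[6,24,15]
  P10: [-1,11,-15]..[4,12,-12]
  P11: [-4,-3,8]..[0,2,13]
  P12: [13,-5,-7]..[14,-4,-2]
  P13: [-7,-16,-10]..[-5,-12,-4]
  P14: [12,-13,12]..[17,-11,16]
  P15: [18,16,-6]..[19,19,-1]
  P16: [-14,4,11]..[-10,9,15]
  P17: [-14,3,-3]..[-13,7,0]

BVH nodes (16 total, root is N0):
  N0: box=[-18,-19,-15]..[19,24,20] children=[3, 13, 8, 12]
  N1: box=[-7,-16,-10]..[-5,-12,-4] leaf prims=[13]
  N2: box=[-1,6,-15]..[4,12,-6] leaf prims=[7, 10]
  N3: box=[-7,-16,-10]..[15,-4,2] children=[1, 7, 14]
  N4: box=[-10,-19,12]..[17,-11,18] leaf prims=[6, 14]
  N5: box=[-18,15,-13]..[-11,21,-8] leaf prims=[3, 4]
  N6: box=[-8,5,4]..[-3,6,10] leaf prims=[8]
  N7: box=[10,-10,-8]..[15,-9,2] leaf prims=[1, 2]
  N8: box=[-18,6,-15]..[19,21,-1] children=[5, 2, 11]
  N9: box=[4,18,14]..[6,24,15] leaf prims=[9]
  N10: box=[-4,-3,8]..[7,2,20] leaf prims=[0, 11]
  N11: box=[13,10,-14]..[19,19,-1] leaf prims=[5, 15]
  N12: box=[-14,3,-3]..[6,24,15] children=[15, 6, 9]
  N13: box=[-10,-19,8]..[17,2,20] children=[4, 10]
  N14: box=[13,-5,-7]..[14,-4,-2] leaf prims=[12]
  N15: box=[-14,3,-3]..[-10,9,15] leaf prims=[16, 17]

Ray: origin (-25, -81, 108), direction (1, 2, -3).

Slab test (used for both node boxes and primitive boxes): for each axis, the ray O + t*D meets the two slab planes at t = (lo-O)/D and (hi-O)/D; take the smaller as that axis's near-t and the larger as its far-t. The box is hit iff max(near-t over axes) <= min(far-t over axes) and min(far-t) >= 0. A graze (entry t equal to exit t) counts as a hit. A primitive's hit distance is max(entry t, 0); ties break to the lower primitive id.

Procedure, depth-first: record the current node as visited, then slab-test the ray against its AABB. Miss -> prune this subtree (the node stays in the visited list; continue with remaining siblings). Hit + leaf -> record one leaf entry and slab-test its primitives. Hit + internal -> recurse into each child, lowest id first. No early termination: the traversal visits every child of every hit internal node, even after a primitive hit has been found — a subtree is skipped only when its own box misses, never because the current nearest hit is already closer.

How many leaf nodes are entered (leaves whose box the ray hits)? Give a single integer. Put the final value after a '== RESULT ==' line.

Traverse from the root:
N0 x:[7,44] y:[31,105/2] z:[88/3,41] -> hit [31,41], descend [3, 8, 12, 13]
  N3 x:[18,40] y:[65/2,77/2] z:[106/3,118/3] -> hit [106/3,77/2], descend [1, 7, 14]
    N1 x:[18,20] y:[65/2,69/2] z:[112/3,118/3] -> miss, prune
    N7 x:[35,40] y:[71/2,36] z:[106/3,116/3] -> hit [71/2,36] leaf, test {P1(miss), P2(miss)}
    N14 x:[38,39] y:[38,77/2] z:[110/3,115/3] -> hit [38,115/3] leaf, test {P12@t=38}
  N8 x:[7,44] y:[87/2,51] z:[109/3,41] -> miss, prune
  N12 x:[11,31] y:[42,105/2] z:[31,37] -> miss, prune
  N13 x:[15,42] y:[31,83/2] z:[88/3,100/3] -> hit [31,100/3], descend [4, 10]
    N4 x:[15,42] y:[31,35] z:[30,32] -> hit [31,32] leaf, test {P6(miss), P14(miss)}
    N10 x:[21,32] y:[39,83/2] z:[88/3,100/3] -> miss, prune

Summary -> nodes [0, 3, 1, 7, 14, 8, 12, 13, 4, 10]; box-tests=10; leaf-entries=3; first=P12

== RESULT ==
3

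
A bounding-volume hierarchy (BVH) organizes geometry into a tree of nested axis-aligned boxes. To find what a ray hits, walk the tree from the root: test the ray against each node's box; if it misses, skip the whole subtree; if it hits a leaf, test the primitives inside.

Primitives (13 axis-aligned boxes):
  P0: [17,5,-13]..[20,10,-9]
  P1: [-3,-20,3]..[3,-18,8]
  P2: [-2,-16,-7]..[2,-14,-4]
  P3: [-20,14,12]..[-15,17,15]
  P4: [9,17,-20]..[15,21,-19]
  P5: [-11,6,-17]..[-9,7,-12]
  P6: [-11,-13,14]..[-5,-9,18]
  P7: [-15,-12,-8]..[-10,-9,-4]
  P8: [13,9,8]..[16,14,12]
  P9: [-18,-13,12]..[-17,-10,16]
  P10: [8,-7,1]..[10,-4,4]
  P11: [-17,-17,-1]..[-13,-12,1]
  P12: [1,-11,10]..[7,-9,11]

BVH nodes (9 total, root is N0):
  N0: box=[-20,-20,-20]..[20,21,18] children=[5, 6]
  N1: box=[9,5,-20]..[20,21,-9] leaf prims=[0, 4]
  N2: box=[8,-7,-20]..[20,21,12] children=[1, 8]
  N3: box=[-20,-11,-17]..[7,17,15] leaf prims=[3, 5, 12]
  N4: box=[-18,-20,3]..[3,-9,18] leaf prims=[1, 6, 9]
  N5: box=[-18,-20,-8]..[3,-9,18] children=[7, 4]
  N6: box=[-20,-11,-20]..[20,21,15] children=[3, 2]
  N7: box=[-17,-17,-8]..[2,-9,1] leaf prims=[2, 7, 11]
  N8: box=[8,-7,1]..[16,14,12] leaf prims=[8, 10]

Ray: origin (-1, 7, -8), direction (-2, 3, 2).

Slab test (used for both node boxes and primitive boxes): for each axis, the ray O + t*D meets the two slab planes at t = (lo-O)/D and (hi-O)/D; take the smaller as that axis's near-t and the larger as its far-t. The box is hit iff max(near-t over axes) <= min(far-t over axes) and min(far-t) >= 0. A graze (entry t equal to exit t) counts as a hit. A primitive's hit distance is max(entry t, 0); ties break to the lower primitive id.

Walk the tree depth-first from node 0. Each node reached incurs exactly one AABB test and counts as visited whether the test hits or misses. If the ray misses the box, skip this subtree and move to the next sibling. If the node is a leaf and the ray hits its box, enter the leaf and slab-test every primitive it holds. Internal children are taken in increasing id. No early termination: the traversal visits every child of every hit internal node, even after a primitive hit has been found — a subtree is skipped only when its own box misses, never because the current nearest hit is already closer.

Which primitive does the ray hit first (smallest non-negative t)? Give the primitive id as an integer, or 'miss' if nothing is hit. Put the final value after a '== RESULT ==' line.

Trace the traversal:
N0 x:[-21/2,19/2] y:[-9,14/3] z:[-6,13] -> hit [-6,14/3], descend [5, 6]
  N5 x:[-2,17/2] y:[-9,-16/3] z:[0,13] -> miss, prune
  N6 x:[-21/2,19/2] y:[-6,14/3] z:[-6,23/2] -> hit [-6,14/3], descend [2, 3]
    N2 x:[-21/2,-9/2] y:[-14/3,14/3] z:[-6,10] -> miss, prune
    N3 x:[-4,19/2] y:[-6,10/3] z:[-9/2,23/2] -> hit [-4,10/3] leaf, test {P3(miss), P5(miss), P12(miss)}

Visited [0, 5, 6, 2, 3]. Tests: 5 box, 1 leaf. Nearest: miss.

== RESULT ==
miss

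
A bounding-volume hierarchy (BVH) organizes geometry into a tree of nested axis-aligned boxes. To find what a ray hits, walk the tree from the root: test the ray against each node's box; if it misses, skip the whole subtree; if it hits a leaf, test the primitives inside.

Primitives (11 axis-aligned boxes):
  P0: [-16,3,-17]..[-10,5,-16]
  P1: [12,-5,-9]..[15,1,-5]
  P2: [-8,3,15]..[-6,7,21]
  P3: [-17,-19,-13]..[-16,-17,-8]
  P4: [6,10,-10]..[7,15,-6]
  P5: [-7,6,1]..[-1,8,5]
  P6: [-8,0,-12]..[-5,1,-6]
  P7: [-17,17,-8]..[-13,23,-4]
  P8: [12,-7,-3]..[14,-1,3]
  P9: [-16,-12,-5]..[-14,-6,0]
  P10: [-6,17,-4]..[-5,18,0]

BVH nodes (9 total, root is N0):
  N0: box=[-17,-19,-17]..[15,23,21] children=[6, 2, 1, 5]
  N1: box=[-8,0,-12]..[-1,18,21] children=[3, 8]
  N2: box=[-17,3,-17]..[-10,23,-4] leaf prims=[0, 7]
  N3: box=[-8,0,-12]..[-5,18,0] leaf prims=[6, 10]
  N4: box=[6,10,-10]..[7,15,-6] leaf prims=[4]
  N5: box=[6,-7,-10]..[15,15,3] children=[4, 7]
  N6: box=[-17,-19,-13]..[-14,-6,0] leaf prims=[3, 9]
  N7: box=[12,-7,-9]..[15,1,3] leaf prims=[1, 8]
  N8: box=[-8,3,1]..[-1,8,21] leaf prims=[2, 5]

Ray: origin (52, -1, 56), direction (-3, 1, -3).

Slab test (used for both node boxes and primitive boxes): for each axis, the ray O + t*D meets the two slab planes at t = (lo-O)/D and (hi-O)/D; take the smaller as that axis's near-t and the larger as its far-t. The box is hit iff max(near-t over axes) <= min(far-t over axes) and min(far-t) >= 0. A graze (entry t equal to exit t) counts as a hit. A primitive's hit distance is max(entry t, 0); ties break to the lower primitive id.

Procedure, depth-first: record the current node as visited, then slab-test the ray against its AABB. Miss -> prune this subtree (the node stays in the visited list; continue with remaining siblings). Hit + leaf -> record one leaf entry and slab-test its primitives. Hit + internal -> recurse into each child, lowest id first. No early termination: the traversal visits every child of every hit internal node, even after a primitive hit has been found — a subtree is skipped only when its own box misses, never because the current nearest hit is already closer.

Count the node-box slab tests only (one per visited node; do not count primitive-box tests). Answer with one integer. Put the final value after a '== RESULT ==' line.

Traverse from the root:
N0 x:[37/3,23] y:[-18,24] z:[35/3,73/3] -> hit [37/3,23], descend [1, 2, 5, 6]
  N1 x:[53/3,20] y:[1,19] z:[35/3,68/3] -> hit [53/3,19], descend [3, 8]
    N3 x:[19,20] y:[1,19] z:[56/3,68/3] -> hit [19,19] leaf, test {P6(miss), P10@t=19}
    N8 x:[53/3,20] y:[4,9] z:[35/3,55/3] -> miss, prune
  N2 x:[62/3,23] y:[4,24] z:[20,73/3] -> hit [62/3,23] leaf, test {P0(miss), P7(miss)}
  N5 x:[37/3,46/3] y:[-6,16] z:[53/3,22] -> miss, prune
  N6 x:[22,23] y:[-18,-5] z:[56/3,23] -> miss, prune

Visited [0, 1, 3, 8, 2, 5, 6]. Tests: 7 box, 2 leaf. Nearest: P10.

== RESULT ==
7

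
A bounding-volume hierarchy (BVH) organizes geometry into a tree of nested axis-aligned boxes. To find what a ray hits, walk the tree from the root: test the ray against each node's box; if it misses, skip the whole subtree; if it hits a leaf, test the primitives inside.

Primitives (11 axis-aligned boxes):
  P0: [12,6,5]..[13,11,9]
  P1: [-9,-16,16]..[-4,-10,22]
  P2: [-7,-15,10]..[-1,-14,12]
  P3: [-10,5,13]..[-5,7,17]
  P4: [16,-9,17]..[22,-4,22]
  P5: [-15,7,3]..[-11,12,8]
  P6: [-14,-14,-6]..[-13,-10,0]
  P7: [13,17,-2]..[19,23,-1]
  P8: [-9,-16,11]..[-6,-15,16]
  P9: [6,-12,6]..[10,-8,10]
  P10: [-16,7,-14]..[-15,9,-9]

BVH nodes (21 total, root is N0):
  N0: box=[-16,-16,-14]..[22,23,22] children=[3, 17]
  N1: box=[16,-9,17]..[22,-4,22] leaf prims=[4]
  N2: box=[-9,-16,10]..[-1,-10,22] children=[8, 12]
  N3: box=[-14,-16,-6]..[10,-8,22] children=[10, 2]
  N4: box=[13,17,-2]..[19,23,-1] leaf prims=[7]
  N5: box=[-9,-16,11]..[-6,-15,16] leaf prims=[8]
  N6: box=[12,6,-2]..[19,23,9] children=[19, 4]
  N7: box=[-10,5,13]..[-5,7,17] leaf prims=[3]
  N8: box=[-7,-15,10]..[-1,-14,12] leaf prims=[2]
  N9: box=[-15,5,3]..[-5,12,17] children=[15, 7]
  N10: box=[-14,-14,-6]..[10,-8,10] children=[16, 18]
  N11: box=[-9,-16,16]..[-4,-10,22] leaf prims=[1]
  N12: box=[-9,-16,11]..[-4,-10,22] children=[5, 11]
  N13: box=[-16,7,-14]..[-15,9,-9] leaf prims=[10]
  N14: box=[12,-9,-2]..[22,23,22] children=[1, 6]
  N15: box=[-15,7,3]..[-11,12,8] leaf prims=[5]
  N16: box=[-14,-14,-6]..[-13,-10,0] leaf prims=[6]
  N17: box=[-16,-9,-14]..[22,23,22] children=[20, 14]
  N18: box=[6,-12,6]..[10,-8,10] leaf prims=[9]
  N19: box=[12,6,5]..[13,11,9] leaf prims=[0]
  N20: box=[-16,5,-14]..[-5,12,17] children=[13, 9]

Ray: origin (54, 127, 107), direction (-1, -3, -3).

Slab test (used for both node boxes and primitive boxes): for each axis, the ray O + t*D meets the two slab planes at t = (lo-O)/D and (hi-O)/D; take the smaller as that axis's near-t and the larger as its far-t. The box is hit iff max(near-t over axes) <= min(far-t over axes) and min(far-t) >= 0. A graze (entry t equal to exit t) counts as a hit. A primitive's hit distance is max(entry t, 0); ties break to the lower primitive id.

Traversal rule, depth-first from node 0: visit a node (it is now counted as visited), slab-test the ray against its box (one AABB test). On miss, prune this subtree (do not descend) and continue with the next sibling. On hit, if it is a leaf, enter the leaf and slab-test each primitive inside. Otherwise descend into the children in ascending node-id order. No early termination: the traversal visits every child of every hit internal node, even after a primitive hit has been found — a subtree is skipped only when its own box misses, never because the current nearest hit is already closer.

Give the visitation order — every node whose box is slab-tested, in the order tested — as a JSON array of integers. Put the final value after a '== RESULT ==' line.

Traverse from the root:
N0 x:[32,70] y:[104/3,143/3] z:[85/3,121/3] -> hit [104/3,121/3], descend [3, 17]
  N3 x:[44,68] y:[45,143/3] z:[85/3,113/3] -> miss, prune
  N17 x:[32,70] y:[104/3,136/3] z:[85/3,121/3] -> hit [104/3,121/3], descend [14, 20]
    N14 x:[32,42] y:[104/3,136/3] z:[85/3,109/3] -> hit [104/3,109/3], descend [1, 6]
      N1 x:[32,38] y:[131/3,136/3] z:[85/3,30] -> miss, prune
      N6 x:[35,42] y:[104/3,121/3] z:[98/3,109/3] -> hit [35,109/3], descend [4, 19]
        N4 x:[35,41] y:[104/3,110/3] z:[36,109/3] -> hit [36,109/3] leaf, test {P7@t=36}
        N19 x:[41,42] y:[116/3,121/3] z:[98/3,34] -> miss, prune
    N20 x:[59,70] y:[115/3,122/3] z:[30,121/3] -> miss, prune

Visited [0, 3, 17, 14, 1, 6, 4, 19, 20]. Tests: 9 box, 1 leaf. Nearest: P7.

== RESULT ==
[0, 3, 17, 14, 1, 6, 4, 19, 20]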